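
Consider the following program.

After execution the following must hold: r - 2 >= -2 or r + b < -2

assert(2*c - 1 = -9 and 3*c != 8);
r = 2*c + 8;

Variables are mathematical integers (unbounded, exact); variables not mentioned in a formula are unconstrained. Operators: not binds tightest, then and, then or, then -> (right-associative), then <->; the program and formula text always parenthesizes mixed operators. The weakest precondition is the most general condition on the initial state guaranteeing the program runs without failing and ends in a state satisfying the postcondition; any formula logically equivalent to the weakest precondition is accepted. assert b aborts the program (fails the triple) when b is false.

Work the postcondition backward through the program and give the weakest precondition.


Working backward. After the program, the postcondition r - 2 >= -2 or r + b < -2 must hold; in canonical form it is r >= 0 or b + r < -2.
Before r := 2*c + 8: 2*c >= -8 or b + 2*c < -10
Before assert 2*c - 1 = -9 and 3*c != 8: 2*c = -8 and 3*c != 8 and (2*c >= -8 or b + 2*c < -10)
Answer: WP = 2*c = -8 and 3*c != 8 and (2*c >= -8 or b + 2*c < -10)


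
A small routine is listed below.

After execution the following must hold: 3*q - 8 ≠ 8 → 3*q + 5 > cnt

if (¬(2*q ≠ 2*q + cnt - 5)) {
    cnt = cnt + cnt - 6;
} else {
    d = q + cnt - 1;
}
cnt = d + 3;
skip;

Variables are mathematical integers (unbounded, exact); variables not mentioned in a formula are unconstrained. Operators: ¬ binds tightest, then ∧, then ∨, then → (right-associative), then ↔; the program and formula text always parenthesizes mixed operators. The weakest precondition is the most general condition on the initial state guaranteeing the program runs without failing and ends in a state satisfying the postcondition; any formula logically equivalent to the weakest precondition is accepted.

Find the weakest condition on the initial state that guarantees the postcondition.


Working backward. After the program, the postcondition 3*q - 8 ≠ 8 → 3*q + 5 > cnt must hold; in canonical form it is 3*q ≠ 16 → 3*q > cnt - 5.
Before skip: 3*q ≠ 16 → 3*q > cnt - 5
Before cnt := d + 3: 3*q ≠ 16 → 3*q > d - 2
Then branch requires 3*q ≠ 16 → 3*q > d - 2; else branch requires 3*q ≠ 16 → 2*q > cnt - 3.
Before the if: ((¬(cnt ≠ 5)) → (3*q ≠ 16 → 3*q > d - 2)) ∧ (cnt ≠ 5 → (3*q ≠ 16 → 2*q > cnt - 3))
Answer: WP = ((¬(cnt ≠ 5)) → (3*q ≠ 16 → 3*q > d - 2)) ∧ (cnt ≠ 5 → (3*q ≠ 16 → 2*q > cnt - 3))


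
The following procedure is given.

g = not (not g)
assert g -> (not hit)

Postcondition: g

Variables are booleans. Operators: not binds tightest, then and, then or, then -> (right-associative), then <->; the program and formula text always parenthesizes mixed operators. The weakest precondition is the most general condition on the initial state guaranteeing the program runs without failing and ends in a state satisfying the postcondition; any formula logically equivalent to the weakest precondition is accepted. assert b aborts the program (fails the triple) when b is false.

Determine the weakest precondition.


Working backward. After the program, g must hold.
Before assert g -> (not hit): (g -> (not hit)) and g
Before g := not (not g): (g -> (not hit)) and g
Answer: WP = (g -> (not hit)) and g


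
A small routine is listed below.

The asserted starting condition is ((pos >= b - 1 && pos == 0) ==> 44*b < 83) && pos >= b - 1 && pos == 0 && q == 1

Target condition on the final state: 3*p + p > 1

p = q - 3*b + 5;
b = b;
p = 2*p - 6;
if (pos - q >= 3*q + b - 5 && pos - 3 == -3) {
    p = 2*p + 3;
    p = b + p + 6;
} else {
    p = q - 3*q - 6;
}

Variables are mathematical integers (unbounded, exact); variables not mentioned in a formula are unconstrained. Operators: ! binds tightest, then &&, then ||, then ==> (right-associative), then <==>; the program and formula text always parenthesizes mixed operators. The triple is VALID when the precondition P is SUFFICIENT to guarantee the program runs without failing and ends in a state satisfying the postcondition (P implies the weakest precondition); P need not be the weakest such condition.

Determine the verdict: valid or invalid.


Working backward. After the program, the postcondition 3*p + p > 1 must hold; in canonical form it is 4*p > 1.
Then branch requires 4*b + 8*p > -35; else branch requires 8*q < -25.
Before the if: ((pos >= b + 4*q - 5 && pos == 0) ==> 4*b + 8*p > -35) && ((!(pos >= b + 4*q - 5 && pos == 0)) ==> 8*q < -25)
Before p := 2*p - 6: ((pos >= b + 4*q - 5 && pos == 0) ==> 4*b + 16*p > 13) && ((!(pos >= b + 4*q - 5 && pos == 0)) ==> 8*q < -25)
Before b := b: ((pos >= b + 4*q - 5 && pos == 0) ==> 4*b + 16*p > 13) && ((!(pos >= b + 4*q - 5 && pos == 0)) ==> 8*q < -25)
Before p := q - 3*b + 5: ((pos >= b + 4*q - 5 && pos == 0) ==> 16*q > 44*b - 67) && ((!(pos >= b + 4*q - 5 && pos == 0)) ==> 8*q < -25)
The weakest precondition is ((pos >= b + 4*q - 5 && pos == 0) ==> 16*q > 44*b - 67) && ((!(pos >= b + 4*q - 5 && pos == 0)) ==> 8*q < -25).
Check whether ((pos >= b - 1 && pos == 0) ==> 44*b < 83) && pos >= b - 1 && pos == 0 && q == 1 implies it.
Every state satisfying the precondition satisfies the weakest precondition: the implication holds.
Answer: valid


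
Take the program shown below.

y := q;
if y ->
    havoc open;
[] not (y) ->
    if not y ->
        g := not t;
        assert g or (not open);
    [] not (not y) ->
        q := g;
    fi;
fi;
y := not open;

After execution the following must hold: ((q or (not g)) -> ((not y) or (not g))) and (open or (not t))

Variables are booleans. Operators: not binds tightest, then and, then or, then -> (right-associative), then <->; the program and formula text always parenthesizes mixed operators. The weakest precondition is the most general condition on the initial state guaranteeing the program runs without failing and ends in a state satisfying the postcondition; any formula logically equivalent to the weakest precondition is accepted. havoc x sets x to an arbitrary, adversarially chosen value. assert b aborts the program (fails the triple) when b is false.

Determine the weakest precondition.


Working backward. After the program, ((q or (not g)) -> ((not y) or (not g))) and (open or (not t)) must hold.
Before y := not open: ((q or (not g)) -> (open or (not g))) and (open or (not t))
Then branch requires ((q or (not g)) -> (not g)) and (not t); else branch requires ((not y) -> (((not t) or (not open)) and ((q or t) -> (open or t)) and (open or (not t)))) and (y -> ((open or (not g)) and (open or (not t)))).
Before the if: (y -> (((q or (not g)) -> (not g)) and (not t))) and ((not y) -> (((not y) -> (((not t) or (not open)) and ((q or t) -> (open or t)) and (open or (not t)))) and (y -> ((open or (not g)) and (open or (not t))))))
Before y := q: (q -> (((q or (not g)) -> (not g)) and (not t))) and ((not q) -> (((not q) -> (((not t) or (not open)) and ((q or t) -> (open or t)) and (open or (not t)))) and (q -> ((open or (not g)) and (open or (not t))))))
Answer: WP = (q -> (((q or (not g)) -> (not g)) and (not t))) and ((not q) -> (((not q) -> (((not t) or (not open)) and ((q or t) -> (open or t)) and (open or (not t)))) and (q -> ((open or (not g)) and (open or (not t))))))


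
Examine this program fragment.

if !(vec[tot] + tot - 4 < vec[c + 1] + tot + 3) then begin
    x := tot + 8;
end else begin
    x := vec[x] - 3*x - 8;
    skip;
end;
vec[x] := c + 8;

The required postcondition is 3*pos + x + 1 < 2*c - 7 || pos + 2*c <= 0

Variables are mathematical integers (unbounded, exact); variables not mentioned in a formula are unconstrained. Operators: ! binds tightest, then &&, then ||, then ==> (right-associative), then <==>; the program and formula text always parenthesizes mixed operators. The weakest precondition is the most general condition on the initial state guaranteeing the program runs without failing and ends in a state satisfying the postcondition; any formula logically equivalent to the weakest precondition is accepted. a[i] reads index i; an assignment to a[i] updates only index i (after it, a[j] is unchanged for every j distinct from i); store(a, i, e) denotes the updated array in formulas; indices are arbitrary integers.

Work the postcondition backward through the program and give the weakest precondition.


Working backward. After the program, the postcondition 3*pos + x + 1 < 2*c - 7 || pos + 2*c <= 0 must hold; in canonical form it is 3*pos + x < 2*c - 8 || 2*c + pos <= 0.
Before vec[x] := c + 8: 3*pos + x < 2*c - 8 || 2*c + pos <= 0
Then branch requires 3*pos + tot < 2*c - 16 || 2*c + pos <= 0; else branch requires vec[x] + 3*pos < 2*c + 3*x || 2*c + pos <= 0.
Before the if: ((!(vec[tot] < vec[c + 1] + 7)) ==> (3*pos + tot < 2*c - 16 || 2*c + pos <= 0)) && (vec[tot] < vec[c + 1] + 7 ==> (vec[x] + 3*pos < 2*c + 3*x || 2*c + pos <= 0))
Answer: WP = ((!(vec[tot] < vec[c + 1] + 7)) ==> (3*pos + tot < 2*c - 16 || 2*c + pos <= 0)) && (vec[tot] < vec[c + 1] + 7 ==> (vec[x] + 3*pos < 2*c + 3*x || 2*c + pos <= 0))


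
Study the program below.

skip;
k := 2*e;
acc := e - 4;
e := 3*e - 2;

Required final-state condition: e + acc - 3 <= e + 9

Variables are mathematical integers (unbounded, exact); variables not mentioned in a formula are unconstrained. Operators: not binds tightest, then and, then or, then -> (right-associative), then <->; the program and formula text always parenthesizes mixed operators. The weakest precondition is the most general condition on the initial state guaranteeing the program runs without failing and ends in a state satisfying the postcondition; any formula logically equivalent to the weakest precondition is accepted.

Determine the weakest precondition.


Working backward. After the program, the postcondition e + acc - 3 <= e + 9 must hold; in canonical form it is acc <= 12.
Before e := 3*e - 2: acc <= 12
Before acc := e - 4: e <= 16
Before k := 2*e: e <= 16
Before skip: e <= 16
Answer: WP = e <= 16


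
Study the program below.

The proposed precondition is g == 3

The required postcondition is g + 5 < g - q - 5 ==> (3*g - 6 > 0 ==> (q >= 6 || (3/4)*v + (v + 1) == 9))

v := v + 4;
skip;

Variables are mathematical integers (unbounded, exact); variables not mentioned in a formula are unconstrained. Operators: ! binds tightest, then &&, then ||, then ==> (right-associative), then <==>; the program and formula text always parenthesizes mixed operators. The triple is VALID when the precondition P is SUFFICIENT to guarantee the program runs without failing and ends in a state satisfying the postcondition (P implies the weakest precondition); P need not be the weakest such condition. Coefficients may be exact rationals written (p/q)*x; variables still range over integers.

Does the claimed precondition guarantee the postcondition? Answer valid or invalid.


Working backward. After the program, the postcondition g + 5 < g - q - 5 ==> (3*g - 6 > 0 ==> (q >= 6 || (3/4)*v + (v + 1) == 9)) must hold; in canonical form it is q < -10 ==> (3*g > 6 ==> (q >= 6 || (7/4)*v == 8)).
Before skip: q < -10 ==> (3*g > 6 ==> (q >= 6 || (7/4)*v == 8))
Before v := v + 4: q < -10 ==> (3*g > 6 ==> (q >= 6 || (7/4)*v == 1))
The weakest precondition is q < -10 ==> (3*g > 6 ==> (q >= 6 || (7/4)*v == 1)).
Check whether g == 3 implies it.
Countermodel: at the initial state g = 3, q = -11, v = 0, the precondition holds but the weakest precondition fails.
Answer: invalid


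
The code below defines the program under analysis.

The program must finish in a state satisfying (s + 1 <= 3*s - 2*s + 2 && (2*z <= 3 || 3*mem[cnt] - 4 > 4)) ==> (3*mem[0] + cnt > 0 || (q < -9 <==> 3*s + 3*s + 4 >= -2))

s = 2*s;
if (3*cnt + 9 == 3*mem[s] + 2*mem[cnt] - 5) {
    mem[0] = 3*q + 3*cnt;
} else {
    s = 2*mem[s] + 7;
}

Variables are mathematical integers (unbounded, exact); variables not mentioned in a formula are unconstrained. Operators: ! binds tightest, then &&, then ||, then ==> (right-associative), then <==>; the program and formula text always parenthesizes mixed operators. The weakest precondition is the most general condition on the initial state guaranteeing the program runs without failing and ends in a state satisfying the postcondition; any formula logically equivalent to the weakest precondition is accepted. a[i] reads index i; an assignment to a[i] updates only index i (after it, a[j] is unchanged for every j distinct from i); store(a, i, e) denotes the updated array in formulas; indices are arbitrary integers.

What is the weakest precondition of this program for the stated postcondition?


Working backward. After the program, the postcondition (s + 1 <= 3*s - 2*s + 2 && (2*z <= 3 || 3*mem[cnt] - 4 > 4)) ==> (3*mem[0] + cnt > 0 || (q < -9 <==> 3*s + 3*s + 4 >= -2)) must hold; in canonical form it is (2*z <= 3 || 3*mem[cnt] > 8) ==> (3*mem[0] + cnt > 0 || (q < -9 <==> 6*s >= -6)).
Then branch requires (2*z <= 3 || 3*store(mem, 0, 3*cnt + 3*q)[cnt] > 8) ==> (10*cnt + 9*q > 0 || (q < -9 <==> 6*s >= -6)); else branch requires (2*z <= 3 || 3*mem[cnt] > 8) ==> (3*mem[0] + cnt > 0 || (q < -9 <==> 12*mem[s] >= -48)).
Before the if: (3*cnt == 2*mem[cnt] + 3*mem[s] - 14 ==> ((2*z <= 3 || 3*store(mem, 0, 3*cnt + 3*q)[cnt] > 8) ==> (10*cnt + 9*q > 0 || (q < -9 <==> 6*s >= -6)))) && ((!(3*cnt == 2*mem[cnt] + 3*mem[s] - 14)) ==> ((2*z <= 3 || 3*mem[cnt] > 8) ==> (3*mem[0] + cnt > 0 || (q < -9 <==> 12*mem[s] >= -48))))
Before s := 2*s: (3*cnt == 3*mem[2*s] + 2*mem[cnt] - 14 ==> ((2*z <= 3 || 3*store(mem, 0, 3*cnt + 3*q)[cnt] > 8) ==> (10*cnt + 9*q > 0 || (q < -9 <==> 12*s >= -6)))) && ((!(3*cnt == 3*mem[2*s] + 2*mem[cnt] - 14)) ==> ((2*z <= 3 || 3*mem[cnt] > 8) ==> (3*mem[0] + cnt > 0 || (q < -9 <==> 12*mem[2*s] >= -48))))
Answer: WP = (3*cnt == 3*mem[2*s] + 2*mem[cnt] - 14 ==> ((2*z <= 3 || 3*store(mem, 0, 3*cnt + 3*q)[cnt] > 8) ==> (10*cnt + 9*q > 0 || (q < -9 <==> 12*s >= -6)))) && ((!(3*cnt == 3*mem[2*s] + 2*mem[cnt] - 14)) ==> ((2*z <= 3 || 3*mem[cnt] > 8) ==> (3*mem[0] + cnt > 0 || (q < -9 <==> 12*mem[2*s] >= -48))))


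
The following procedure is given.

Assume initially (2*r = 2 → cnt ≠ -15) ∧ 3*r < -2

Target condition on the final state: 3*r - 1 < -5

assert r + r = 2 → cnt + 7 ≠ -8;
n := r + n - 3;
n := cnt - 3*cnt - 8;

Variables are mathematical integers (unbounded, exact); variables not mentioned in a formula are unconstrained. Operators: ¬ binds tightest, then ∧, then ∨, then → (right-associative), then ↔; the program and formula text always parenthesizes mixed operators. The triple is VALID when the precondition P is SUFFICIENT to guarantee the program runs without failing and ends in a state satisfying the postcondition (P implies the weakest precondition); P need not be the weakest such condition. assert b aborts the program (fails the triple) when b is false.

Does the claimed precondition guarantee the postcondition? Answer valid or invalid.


Working backward. After the program, the postcondition 3*r - 1 < -5 must hold; in canonical form it is 3*r < -4.
Before n := cnt - 3*cnt - 8: 3*r < -4
Before n := r + n - 3: 3*r < -4
Before assert r + r = 2 → cnt + 7 ≠ -8: (2*r = 2 → cnt ≠ -15) ∧ 3*r < -4
The weakest precondition is (2*r = 2 → cnt ≠ -15) ∧ 3*r < -4.
Check whether (2*r = 2 → cnt ≠ -15) ∧ 3*r < -2 implies it.
Countermodel: at the initial state cnt = -15, r = -1, the precondition holds but the weakest precondition fails.
Answer: invalid


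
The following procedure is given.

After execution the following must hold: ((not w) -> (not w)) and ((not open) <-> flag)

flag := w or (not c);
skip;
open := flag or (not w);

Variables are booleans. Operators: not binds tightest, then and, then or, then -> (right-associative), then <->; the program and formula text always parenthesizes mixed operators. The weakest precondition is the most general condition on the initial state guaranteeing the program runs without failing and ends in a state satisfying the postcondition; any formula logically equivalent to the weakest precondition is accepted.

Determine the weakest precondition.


Working backward. After the program, the postcondition ((not w) -> (not w)) and ((not open) <-> flag) must hold; in canonical form it is (not open) <-> flag.
Before open := flag or (not w): (not (flag or (not w))) <-> flag
Before skip: (not (flag or (not w))) <-> flag
Before flag := w or (not c): not (w or (not c))
Answer: WP = not (w or (not c))


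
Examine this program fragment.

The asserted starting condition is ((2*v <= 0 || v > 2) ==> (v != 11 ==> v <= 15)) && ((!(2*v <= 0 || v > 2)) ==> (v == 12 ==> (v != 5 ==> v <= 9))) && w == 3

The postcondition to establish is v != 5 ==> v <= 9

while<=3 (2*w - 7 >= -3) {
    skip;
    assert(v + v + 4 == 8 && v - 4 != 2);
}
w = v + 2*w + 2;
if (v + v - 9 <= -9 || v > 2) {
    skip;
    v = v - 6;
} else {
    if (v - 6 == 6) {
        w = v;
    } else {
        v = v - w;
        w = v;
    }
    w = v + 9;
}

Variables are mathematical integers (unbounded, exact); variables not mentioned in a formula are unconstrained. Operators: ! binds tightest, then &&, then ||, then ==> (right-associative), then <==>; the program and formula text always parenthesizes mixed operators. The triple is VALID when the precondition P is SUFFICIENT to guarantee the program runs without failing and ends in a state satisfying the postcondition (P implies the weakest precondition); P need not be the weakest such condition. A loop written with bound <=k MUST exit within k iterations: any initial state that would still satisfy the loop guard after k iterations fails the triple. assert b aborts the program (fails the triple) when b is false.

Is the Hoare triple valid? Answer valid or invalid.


Working backward. After the program, v != 5 ==> v <= 9 must hold.
Then branch requires v != 11 ==> v <= 15; else branch requires (v == 12 ==> (v != 5 ==> v <= 9)) && ((!(v == 12)) ==> (v != w + 5 ==> v <= w + 9)).
Before the if: ((2*v <= 0 || v > 2) ==> (v != 11 ==> v <= 15)) && ((!(2*v <= 0 || v > 2)) ==> ((v == 12 ==> (v != 5 ==> v <= 9)) && ((!(v == 12)) ==> (v != w + 5 ==> v <= w + 9))))
Before w := v + 2*w + 2: ((2*v <= 0 || v > 2) ==> (v != 11 ==> v <= 15)) && ((!(2*v <= 0 || v > 2)) ==> ((v == 12 ==> (v != 5 ==> v <= 9)) && ((!(v == 12)) ==> (2*w != -7 ==> 2*w >= -11))))
Before the loop (bound <=3), unroll the exhaustion recursion (WP_0 = exit-now case; WP_j = one more guarded iteration, up to j = 3):
  WP_0: (!(2*w >= 4)) && ((2*v <= 0 || v > 2) ==> (v != 11 ==> v <= 15)) && ((!(2*v <= 0 || v > 2)) ==> ((v == 12 ==> (v != 5 ==> v <= 9)) && ((!(v == 12)) ==> (2*w != -7 ==> 2*w >= -11))))
  WP_1: (2*w >= 4 ==> (2*v == 4 && v != 6 && (!(2*w >= 4)) && ((2*v <= 0 || v > 2) ==> (v != 11 ==> v <= 15)) && ((!(2*v <= 0 || v > 2)) ==> ((v == 12 ==> (v != 5 ==> v <= 9)) && ((!(v == 12)) ==> (2*w != -7 ==> 2*w >= -11)))))) && ((!(2*w >= 4)) ==> (((2*v <= 0 || v > 2) ==> (v != 11 ==> v <= 15)) && ((!(2*v <= 0 || v > 2)) ==> ((v == 12 ==> (v != 5 ==> v <= 9)) && ((!(v == 12)) ==> (2*w != -7 ==> 2*w >= -11))))))
  WP_2: (2*w >= 4 ==> (2*v == 4 && v != 6 && (2*w >= 4 ==> (2*v == 4 && v != 6 && (!(2*w >= 4)) && ((2*v <= 0 || v > 2) ==> (v != 11 ==> v <= 15)) && ((!(2*v <= 0 || v > 2)) ==> ((v == 12 ==> (v != 5 ==> v <= 9)) && ((!(v == 12)) ==> (2*w != -7 ==> 2*w >= -11)))))) && ((!(2*w >= 4)) ==> (((2*v <= 0 || v > 2) ==> (v != 11 ==> v <= 15)) && ((!(2*v <= 0 || v > 2)) ==> ((v == 12 ==> (v != 5 ==> v <= 9)) && ((!(v == 12)) ==> (2*w != -7 ==> 2*w >= -11)))))))) && ((!(2*w >= 4)) ==> (((2*v <= 0 || v > 2) ==> (v != 11 ==> v <= 15)) && ((!(2*v <= 0 || v > 2)) ==> ((v == 12 ==> (v != 5 ==> v <= 9)) && ((!(v == 12)) ==> (2*w != -7 ==> 2*w >= -11))))))
  WP_3: (2*w >= 4 ==> (2*v == 4 && v != 6 && (2*w >= 4 ==> (2*v == 4 && v != 6 && (2*w >= 4 ==> (2*v == 4 && v != 6 && (!(2*w >= 4)) && ((2*v <= 0 || v > 2) ==> (v != 11 ==> v <= 15)) && ((!(2*v <= 0 || v > 2)) ==> ((v == 12 ==> (v != 5 ==> v <= 9)) && ((!(v == 12)) ==> (2*w != -7 ==> 2*w >= -11)))))) && ((!(2*w >= 4)) ==> (((2*v <= 0 || v > 2) ==> (v != 11 ==> v <= 15)) && ((!(2*v <= 0 || v > 2)) ==> ((v == 12 ==> (v != 5 ==> v <= 9)) && ((!(v == 12)) ==> (2*w != -7 ==> 2*w >= -11)))))))) && ((!(2*w >= 4)) ==> (((2*v <= 0 || v > 2) ==> (v != 11 ==> v <= 15)) && ((!(2*v <= 0 || v > 2)) ==> ((v == 12 ==> (v != 5 ==> v <= 9)) && ((!(v == 12)) ==> (2*w != -7 ==> 2*w >= -11)))))))) && ((!(2*w >= 4)) ==> (((2*v <= 0 || v > 2) ==> (v != 11 ==> v <= 15)) && ((!(2*v <= 0 || v > 2)) ==> ((v == 12 ==> (v != 5 ==> v <= 9)) && ((!(v == 12)) ==> (2*w != -7 ==> 2*w >= -11))))))
So before the loop: (2*w >= 4 ==> (2*v == 4 && v != 6 && (2*w >= 4 ==> (2*v == 4 && v != 6 && (2*w >= 4 ==> (2*v == 4 && v != 6 && (!(2*w >= 4)) && ((2*v <= 0 || v > 2) ==> (v != 11 ==> v <= 15)) && ((!(2*v <= 0 || v > 2)) ==> ((v == 12 ==> (v != 5 ==> v <= 9)) && ((!(v == 12)) ==> (2*w != -7 ==> 2*w >= -11)))))) && ((!(2*w >= 4)) ==> (((2*v <= 0 || v > 2) ==> (v != 11 ==> v <= 15)) && ((!(2*v <= 0 || v > 2)) ==> ((v == 12 ==> (v != 5 ==> v <= 9)) && ((!(v == 12)) ==> (2*w != -7 ==> 2*w >= -11)))))))) && ((!(2*w >= 4)) ==> (((2*v <= 0 || v > 2) ==> (v != 11 ==> v <= 15)) && ((!(2*v <= 0 || v > 2)) ==> ((v == 12 ==> (v != 5 ==> v <= 9)) && ((!(v == 12)) ==> (2*w != -7 ==> 2*w >= -11)))))))) && ((!(2*w >= 4)) ==> (((2*v <= 0 || v > 2) ==> (v != 11 ==> v <= 15)) && ((!(2*v <= 0 || v > 2)) ==> ((v == 12 ==> (v != 5 ==> v <= 9)) && ((!(v == 12)) ==> (2*w != -7 ==> 2*w >= -11))))))
The weakest precondition is (2*w >= 4 ==> (2*v == 4 && v != 6 && (2*w >= 4 ==> (2*v == 4 && v != 6 && (2*w >= 4 ==> (2*v == 4 && v != 6 && (!(2*w >= 4)) && ((2*v <= 0 || v > 2) ==> (v != 11 ==> v <= 15)) && ((!(2*v <= 0 || v > 2)) ==> ((v == 12 ==> (v != 5 ==> v <= 9)) && ((!(v == 12)) ==> (2*w != -7 ==> 2*w >= -11)))))) && ((!(2*w >= 4)) ==> (((2*v <= 0 || v > 2) ==> (v != 11 ==> v <= 15)) && ((!(2*v <= 0 || v > 2)) ==> ((v == 12 ==> (v != 5 ==> v <= 9)) && ((!(v == 12)) ==> (2*w != -7 ==> 2*w >= -11)))))))) && ((!(2*w >= 4)) ==> (((2*v <= 0 || v > 2) ==> (v != 11 ==> v <= 15)) && ((!(2*v <= 0 || v > 2)) ==> ((v == 12 ==> (v != 5 ==> v <= 9)) && ((!(v == 12)) ==> (2*w != -7 ==> 2*w >= -11)))))))) && ((!(2*w >= 4)) ==> (((2*v <= 0 || v > 2) ==> (v != 11 ==> v <= 15)) && ((!(2*v <= 0 || v > 2)) ==> ((v == 12 ==> (v != 5 ==> v <= 9)) && ((!(v == 12)) ==> (2*w != -7 ==> 2*w >= -11)))))).
Check whether ((2*v <= 0 || v > 2) ==> (v != 11 ==> v <= 15)) && ((!(2*v <= 0 || v > 2)) ==> (v == 12 ==> (v != 5 ==> v <= 9))) && w == 3 implies it.
Countermodel: at the initial state v = 1, w = 3, the precondition holds but the weakest precondition fails.
Answer: invalid


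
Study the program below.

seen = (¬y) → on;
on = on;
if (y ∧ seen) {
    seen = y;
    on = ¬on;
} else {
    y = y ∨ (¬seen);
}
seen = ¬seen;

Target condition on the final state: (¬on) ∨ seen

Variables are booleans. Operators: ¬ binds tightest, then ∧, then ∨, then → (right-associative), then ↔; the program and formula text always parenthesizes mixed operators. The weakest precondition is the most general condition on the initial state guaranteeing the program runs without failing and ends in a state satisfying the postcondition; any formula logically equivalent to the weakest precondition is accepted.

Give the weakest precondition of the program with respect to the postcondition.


Working backward. After the program, (¬on) ∨ seen must hold.
Before seen := ¬seen: (¬on) ∨ (¬seen)
Then branch requires on ∨ (¬y); else branch requires (¬on) ∨ (¬seen).
Before the if: ((y ∧ seen) → (on ∨ (¬y))) ∧ ((¬(y ∧ seen)) → ((¬on) ∨ (¬seen)))
Before on := on: ((y ∧ seen) → (on ∨ (¬y))) ∧ ((¬(y ∧ seen)) → ((¬on) ∨ (¬seen)))
Before seen := (¬y) → on: ((y ∧ ((¬y) → on)) → (on ∨ (¬y))) ∧ ((¬(y ∧ ((¬y) → on))) → ((¬on) ∨ (¬((¬y) → on))))
Answer: WP = ((y ∧ ((¬y) → on)) → (on ∨ (¬y))) ∧ ((¬(y ∧ ((¬y) → on))) → ((¬on) ∨ (¬((¬y) → on))))


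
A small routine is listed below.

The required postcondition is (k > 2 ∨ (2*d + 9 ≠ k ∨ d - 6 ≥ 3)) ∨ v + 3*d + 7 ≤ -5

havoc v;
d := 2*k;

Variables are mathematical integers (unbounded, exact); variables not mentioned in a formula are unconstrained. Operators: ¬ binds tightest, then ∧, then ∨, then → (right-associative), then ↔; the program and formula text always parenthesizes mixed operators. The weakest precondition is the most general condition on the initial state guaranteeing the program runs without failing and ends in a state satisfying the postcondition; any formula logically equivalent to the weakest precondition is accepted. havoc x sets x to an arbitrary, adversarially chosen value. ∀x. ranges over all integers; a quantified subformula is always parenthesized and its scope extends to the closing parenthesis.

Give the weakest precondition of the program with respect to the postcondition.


Working backward. After the program, the postcondition (k > 2 ∨ (2*d + 9 ≠ k ∨ d - 6 ≥ 3)) ∨ v + 3*d + 7 ≤ -5 must hold; in canonical form it is k > 2 ∨ 2*d ≠ k - 9 ∨ d ≥ 9 ∨ 3*d + v ≤ -12.
Before d := 2*k: k > 2 ∨ 3*k ≠ -9 ∨ 2*k ≥ 9 ∨ 6*k + v ≤ -12
Before havoc v: ∀v_1. (k > 2 ∨ 3*k ≠ -9 ∨ 2*k ≥ 9 ∨ 6*k + v_1 ≤ -12)
Answer: WP = ∀v_1. (k > 2 ∨ 3*k ≠ -9 ∨ 2*k ≥ 9 ∨ 6*k + v_1 ≤ -12)


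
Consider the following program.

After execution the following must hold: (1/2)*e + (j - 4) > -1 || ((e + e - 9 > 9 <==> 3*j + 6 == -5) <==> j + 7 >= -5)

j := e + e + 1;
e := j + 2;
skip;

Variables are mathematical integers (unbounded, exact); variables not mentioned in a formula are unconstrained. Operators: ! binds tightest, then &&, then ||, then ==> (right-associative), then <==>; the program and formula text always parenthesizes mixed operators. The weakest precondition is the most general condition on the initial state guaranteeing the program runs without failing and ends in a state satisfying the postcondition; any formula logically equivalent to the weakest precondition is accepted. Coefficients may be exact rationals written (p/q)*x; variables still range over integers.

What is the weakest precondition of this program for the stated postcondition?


Working backward. After the program, the postcondition (1/2)*e + (j - 4) > -1 || ((e + e - 9 > 9 <==> 3*j + 6 == -5) <==> j + 7 >= -5) must hold; in canonical form it is (1/2)*e + j > 3 || ((2*e > 18 <==> 3*j == -11) <==> j >= -12).
Before skip: (1/2)*e + j > 3 || ((2*e > 18 <==> 3*j == -11) <==> j >= -12)
Before e := j + 2: (3/2)*j > 2 || ((2*j > 14 <==> 3*j == -11) <==> j >= -12)
Before j := e + e + 1: 3*e > 1/2 || ((4*e > 12 <==> 6*e == -14) <==> 2*e >= -13)
Answer: WP = 3*e > 1/2 || ((4*e > 12 <==> 6*e == -14) <==> 2*e >= -13)


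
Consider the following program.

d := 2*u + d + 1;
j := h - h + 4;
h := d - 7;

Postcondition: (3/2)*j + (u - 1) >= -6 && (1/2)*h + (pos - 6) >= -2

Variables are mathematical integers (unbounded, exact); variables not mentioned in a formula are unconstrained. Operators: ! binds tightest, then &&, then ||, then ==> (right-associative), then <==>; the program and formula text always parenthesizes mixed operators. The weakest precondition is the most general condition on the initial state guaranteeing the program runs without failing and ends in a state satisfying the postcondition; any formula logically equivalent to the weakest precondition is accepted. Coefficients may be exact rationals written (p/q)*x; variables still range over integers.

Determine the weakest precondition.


Working backward. After the program, the postcondition (3/2)*j + (u - 1) >= -6 && (1/2)*h + (pos - 6) >= -2 must hold; in canonical form it is (3/2)*j + u >= -5 && (1/2)*h + pos >= 4.
Before h := d - 7: (3/2)*j + u >= -5 && (1/2)*d + pos >= 15/2
Before j := h - h + 4: u >= -11 && (1/2)*d + pos >= 15/2
Before d := 2*u + d + 1: u >= -11 && (1/2)*d + pos + u >= 7
Answer: WP = u >= -11 && (1/2)*d + pos + u >= 7


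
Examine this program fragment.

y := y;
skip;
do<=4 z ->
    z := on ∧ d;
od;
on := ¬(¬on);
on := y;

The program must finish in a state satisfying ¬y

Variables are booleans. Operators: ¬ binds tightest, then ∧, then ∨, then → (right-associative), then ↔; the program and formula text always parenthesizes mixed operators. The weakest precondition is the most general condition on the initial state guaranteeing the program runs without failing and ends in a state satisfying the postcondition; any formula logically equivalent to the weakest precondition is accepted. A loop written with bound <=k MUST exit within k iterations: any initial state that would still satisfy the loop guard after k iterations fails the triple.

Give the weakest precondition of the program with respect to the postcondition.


Working backward. After the program, ¬y must hold.
Before on := y: ¬y
Before on := ¬(¬on): ¬y
Before the loop (bound <=4), unroll the exhaustion recursion (WP_0 = exit-now case; WP_j = one more guarded iteration, up to j = 4):
  WP_0: (¬z) ∧ (¬y)
  WP_1: (z → ((¬(on ∧ d)) ∧ (¬y))) ∧ ((¬z) → (¬y))
  WP_2: (z → (((on ∧ d) → ((¬(on ∧ d)) ∧ (¬y))) ∧ ((¬(on ∧ d)) → (¬y)))) ∧ ((¬z) → (¬y))
  WP_3: (z → (((on ∧ d) → (((on ∧ d) → ((¬(on ∧ d)) ∧ (¬y))) ∧ ((¬(on ∧ d)) → (¬y)))) ∧ ((¬(on ∧ d)) → (¬y)))) ∧ ((¬z) → (¬y))
  WP_4: (z → (((on ∧ d) → (((on ∧ d) → (((on ∧ d) → ((¬(on ∧ d)) ∧ (¬y))) ∧ ((¬(on ∧ d)) → (¬y)))) ∧ ((¬(on ∧ d)) → (¬y)))) ∧ ((¬(on ∧ d)) → (¬y)))) ∧ ((¬z) → (¬y))
So before the loop: (z → (((on ∧ d) → (((on ∧ d) → (((on ∧ d) → ((¬(on ∧ d)) ∧ (¬y))) ∧ ((¬(on ∧ d)) → (¬y)))) ∧ ((¬(on ∧ d)) → (¬y)))) ∧ ((¬(on ∧ d)) → (¬y)))) ∧ ((¬z) → (¬y))
Before skip: (z → (((on ∧ d) → (((on ∧ d) → (((on ∧ d) → ((¬(on ∧ d)) ∧ (¬y))) ∧ ((¬(on ∧ d)) → (¬y)))) ∧ ((¬(on ∧ d)) → (¬y)))) ∧ ((¬(on ∧ d)) → (¬y)))) ∧ ((¬z) → (¬y))
Before y := y: (z → (((on ∧ d) → (((on ∧ d) → (((on ∧ d) → ((¬(on ∧ d)) ∧ (¬y))) ∧ ((¬(on ∧ d)) → (¬y)))) ∧ ((¬(on ∧ d)) → (¬y)))) ∧ ((¬(on ∧ d)) → (¬y)))) ∧ ((¬z) → (¬y))
Answer: WP = (z → (((on ∧ d) → (((on ∧ d) → (((on ∧ d) → ((¬(on ∧ d)) ∧ (¬y))) ∧ ((¬(on ∧ d)) → (¬y)))) ∧ ((¬(on ∧ d)) → (¬y)))) ∧ ((¬(on ∧ d)) → (¬y)))) ∧ ((¬z) → (¬y))


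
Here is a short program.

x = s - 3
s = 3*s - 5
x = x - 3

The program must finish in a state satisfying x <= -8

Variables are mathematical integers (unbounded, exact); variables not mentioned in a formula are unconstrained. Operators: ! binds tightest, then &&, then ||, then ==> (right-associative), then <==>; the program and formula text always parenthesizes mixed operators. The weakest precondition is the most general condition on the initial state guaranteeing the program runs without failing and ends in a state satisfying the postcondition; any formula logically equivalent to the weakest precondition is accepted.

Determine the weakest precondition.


Working backward. After the program, x <= -8 must hold.
Before x := x - 3: x <= -5
Before s := 3*s - 5: x <= -5
Before x := s - 3: s <= -2
Answer: WP = s <= -2


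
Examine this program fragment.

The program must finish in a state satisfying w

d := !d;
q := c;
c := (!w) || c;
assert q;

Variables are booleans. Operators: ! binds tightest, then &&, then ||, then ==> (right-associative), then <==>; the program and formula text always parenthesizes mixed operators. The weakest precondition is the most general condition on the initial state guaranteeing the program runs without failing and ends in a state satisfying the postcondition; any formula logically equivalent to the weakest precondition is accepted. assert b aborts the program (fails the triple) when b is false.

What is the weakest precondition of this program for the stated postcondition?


Working backward. After the program, w must hold.
Before assert q: q && w
Before c := (!w) || c: q && w
Before q := c: c && w
Before d := !d: c && w
Answer: WP = c && w


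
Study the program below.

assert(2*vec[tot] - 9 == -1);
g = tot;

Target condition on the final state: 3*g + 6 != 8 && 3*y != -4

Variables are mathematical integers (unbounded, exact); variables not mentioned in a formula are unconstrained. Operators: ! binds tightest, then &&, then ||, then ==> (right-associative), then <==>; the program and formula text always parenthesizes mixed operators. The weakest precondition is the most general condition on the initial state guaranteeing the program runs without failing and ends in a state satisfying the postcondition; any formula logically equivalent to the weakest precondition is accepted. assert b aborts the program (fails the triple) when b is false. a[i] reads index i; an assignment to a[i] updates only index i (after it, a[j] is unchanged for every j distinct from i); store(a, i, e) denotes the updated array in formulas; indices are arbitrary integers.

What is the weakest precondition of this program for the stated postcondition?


Working backward. After the program, the postcondition 3*g + 6 != 8 && 3*y != -4 must hold; in canonical form it is 3*g != 2 && 3*y != -4.
Before g := tot: 3*tot != 2 && 3*y != -4
Before assert 2*vec[tot] - 9 == -1: 2*vec[tot] == 8 && 3*tot != 2 && 3*y != -4
Answer: WP = 2*vec[tot] == 8 && 3*tot != 2 && 3*y != -4


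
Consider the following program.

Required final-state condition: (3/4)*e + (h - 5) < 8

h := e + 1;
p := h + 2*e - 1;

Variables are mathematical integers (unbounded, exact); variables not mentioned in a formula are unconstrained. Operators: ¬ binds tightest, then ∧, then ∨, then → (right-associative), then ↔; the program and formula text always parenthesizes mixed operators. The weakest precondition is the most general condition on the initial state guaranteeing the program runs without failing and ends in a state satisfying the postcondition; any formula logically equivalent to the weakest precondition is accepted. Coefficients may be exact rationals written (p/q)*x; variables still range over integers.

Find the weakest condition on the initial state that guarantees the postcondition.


Working backward. After the program, the postcondition (3/4)*e + (h - 5) < 8 must hold; in canonical form it is (3/4)*e + h < 13.
Before p := h + 2*e - 1: (3/4)*e + h < 13
Before h := e + 1: (7/4)*e < 12
Answer: WP = (7/4)*e < 12


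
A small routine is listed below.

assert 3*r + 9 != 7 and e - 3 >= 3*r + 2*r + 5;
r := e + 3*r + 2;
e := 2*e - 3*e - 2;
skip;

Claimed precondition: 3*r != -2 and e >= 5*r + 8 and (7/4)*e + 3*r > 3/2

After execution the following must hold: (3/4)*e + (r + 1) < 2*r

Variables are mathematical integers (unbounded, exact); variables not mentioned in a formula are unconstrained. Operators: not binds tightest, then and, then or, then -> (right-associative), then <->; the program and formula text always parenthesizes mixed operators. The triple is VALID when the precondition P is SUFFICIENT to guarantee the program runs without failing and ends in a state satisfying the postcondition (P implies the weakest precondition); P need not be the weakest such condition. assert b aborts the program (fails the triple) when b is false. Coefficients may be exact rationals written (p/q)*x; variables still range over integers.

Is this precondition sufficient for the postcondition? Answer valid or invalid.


Working backward. After the program, the postcondition (3/4)*e + (r + 1) < 2*r must hold; in canonical form it is (3/4)*e < r - 1.
Before skip: (3/4)*e < r - 1
Before e := 2*e - 3*e - 2: (3/4)*e + r > -1/2
Before r := e + 3*r + 2: (7/4)*e + 3*r > -5/2
Before assert 3*r + 9 != 7 and e - 3 >= 3*r + 2*r + 5: 3*r != -2 and e >= 5*r + 8 and (7/4)*e + 3*r > -5/2
The weakest precondition is 3*r != -2 and e >= 5*r + 8 and (7/4)*e + 3*r > -5/2.
Check whether 3*r != -2 and e >= 5*r + 8 and (7/4)*e + 3*r > 3/2 implies it.
Every state satisfying the precondition satisfies the weakest precondition: the implication holds.
Answer: valid


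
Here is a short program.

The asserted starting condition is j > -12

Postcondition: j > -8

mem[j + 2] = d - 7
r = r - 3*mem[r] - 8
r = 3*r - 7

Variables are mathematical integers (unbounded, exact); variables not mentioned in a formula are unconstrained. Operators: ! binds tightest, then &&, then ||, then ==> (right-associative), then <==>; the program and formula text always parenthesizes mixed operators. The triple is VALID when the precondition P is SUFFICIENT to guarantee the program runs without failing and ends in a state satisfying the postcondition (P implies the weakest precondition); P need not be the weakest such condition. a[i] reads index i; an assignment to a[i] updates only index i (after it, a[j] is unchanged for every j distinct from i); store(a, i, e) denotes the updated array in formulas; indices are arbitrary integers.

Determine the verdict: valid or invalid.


Working backward. After the program, j > -8 must hold.
Before r := 3*r - 7: j > -8
Before r := r - 3*mem[r] - 8: j > -8
Before mem[j + 2] := d - 7: j > -8
The weakest precondition is j > -8.
Check whether j > -12 implies it.
Countermodel: at the initial state j = -11, the precondition holds but the weakest precondition fails.
Answer: invalid


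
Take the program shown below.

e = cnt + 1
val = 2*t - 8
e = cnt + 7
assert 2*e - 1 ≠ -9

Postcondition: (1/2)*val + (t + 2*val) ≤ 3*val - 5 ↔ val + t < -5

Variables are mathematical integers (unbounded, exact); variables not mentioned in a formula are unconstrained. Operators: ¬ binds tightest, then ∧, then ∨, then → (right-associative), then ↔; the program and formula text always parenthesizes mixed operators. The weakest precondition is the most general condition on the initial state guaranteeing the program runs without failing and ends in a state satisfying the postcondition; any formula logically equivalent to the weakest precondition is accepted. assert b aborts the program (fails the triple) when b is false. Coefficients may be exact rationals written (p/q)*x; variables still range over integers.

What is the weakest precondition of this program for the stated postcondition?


Working backward. After the program, the postcondition (1/2)*val + (t + 2*val) ≤ 3*val - 5 ↔ val + t < -5 must hold; in canonical form it is t ≤ (1/2)*val - 5 ↔ t + val < -5.
Before assert 2*e - 1 ≠ -9: 2*e ≠ -8 ∧ (t ≤ (1/2)*val - 5 ↔ t + val < -5)
Before e := cnt + 7: 2*cnt ≠ -22 ∧ (t ≤ (1/2)*val - 5 ↔ t + val < -5)
Before val := 2*t - 8: 2*cnt ≠ -22 ∧ (¬(3*t < 3))
Before e := cnt + 1: 2*cnt ≠ -22 ∧ (¬(3*t < 3))
Answer: WP = 2*cnt ≠ -22 ∧ (¬(3*t < 3))


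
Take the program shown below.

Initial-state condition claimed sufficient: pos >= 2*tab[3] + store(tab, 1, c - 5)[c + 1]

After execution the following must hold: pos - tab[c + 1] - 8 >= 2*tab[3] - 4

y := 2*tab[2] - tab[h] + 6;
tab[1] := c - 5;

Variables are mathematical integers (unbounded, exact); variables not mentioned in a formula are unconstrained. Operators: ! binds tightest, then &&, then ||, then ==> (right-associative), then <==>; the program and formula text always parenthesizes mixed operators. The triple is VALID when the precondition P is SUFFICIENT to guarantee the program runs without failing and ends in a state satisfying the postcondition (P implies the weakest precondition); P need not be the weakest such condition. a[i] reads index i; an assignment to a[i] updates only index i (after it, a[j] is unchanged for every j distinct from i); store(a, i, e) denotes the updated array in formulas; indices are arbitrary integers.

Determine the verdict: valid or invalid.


Working backward. After the program, the postcondition pos - tab[c + 1] - 8 >= 2*tab[3] - 4 must hold; in canonical form it is pos >= tab[c + 1] + 2*tab[3] + 4.
Before tab[1] := c - 5: pos >= 2*tab[3] + store(tab, 1, c - 5)[c + 1] + 4
Before y := 2*tab[2] - tab[h] + 6: pos >= 2*tab[3] + store(tab, 1, c - 5)[c + 1] + 4
The weakest precondition is pos >= 2*tab[3] + store(tab, 1, c - 5)[c + 1] + 4.
Check whether pos >= 2*tab[3] + store(tab, 1, c - 5)[c + 1] implies it.
Countermodel: at the initial state c = -1, pos = 0, tab = {[0] = 0, [1] = 4, [3] = -1, elsewhere 4}, the precondition holds but the weakest precondition fails.
Answer: invalid
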